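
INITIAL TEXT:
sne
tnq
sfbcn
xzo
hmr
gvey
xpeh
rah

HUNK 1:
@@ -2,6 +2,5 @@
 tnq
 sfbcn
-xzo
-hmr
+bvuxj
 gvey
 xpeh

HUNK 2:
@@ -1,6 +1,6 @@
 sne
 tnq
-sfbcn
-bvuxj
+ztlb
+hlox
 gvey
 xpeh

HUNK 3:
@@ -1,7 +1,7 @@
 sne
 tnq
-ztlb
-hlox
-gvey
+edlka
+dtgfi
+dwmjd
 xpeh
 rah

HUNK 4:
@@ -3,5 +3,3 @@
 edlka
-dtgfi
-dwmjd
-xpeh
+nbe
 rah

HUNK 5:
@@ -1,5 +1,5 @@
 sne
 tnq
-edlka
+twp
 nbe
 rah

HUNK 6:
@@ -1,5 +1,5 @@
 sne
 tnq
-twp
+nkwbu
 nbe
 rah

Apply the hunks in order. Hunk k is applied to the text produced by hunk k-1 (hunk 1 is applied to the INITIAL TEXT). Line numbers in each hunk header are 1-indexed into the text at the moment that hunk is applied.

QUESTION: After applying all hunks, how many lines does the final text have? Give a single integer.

Answer: 5

Derivation:
Hunk 1: at line 2 remove [xzo,hmr] add [bvuxj] -> 7 lines: sne tnq sfbcn bvuxj gvey xpeh rah
Hunk 2: at line 1 remove [sfbcn,bvuxj] add [ztlb,hlox] -> 7 lines: sne tnq ztlb hlox gvey xpeh rah
Hunk 3: at line 1 remove [ztlb,hlox,gvey] add [edlka,dtgfi,dwmjd] -> 7 lines: sne tnq edlka dtgfi dwmjd xpeh rah
Hunk 4: at line 3 remove [dtgfi,dwmjd,xpeh] add [nbe] -> 5 lines: sne tnq edlka nbe rah
Hunk 5: at line 1 remove [edlka] add [twp] -> 5 lines: sne tnq twp nbe rah
Hunk 6: at line 1 remove [twp] add [nkwbu] -> 5 lines: sne tnq nkwbu nbe rah
Final line count: 5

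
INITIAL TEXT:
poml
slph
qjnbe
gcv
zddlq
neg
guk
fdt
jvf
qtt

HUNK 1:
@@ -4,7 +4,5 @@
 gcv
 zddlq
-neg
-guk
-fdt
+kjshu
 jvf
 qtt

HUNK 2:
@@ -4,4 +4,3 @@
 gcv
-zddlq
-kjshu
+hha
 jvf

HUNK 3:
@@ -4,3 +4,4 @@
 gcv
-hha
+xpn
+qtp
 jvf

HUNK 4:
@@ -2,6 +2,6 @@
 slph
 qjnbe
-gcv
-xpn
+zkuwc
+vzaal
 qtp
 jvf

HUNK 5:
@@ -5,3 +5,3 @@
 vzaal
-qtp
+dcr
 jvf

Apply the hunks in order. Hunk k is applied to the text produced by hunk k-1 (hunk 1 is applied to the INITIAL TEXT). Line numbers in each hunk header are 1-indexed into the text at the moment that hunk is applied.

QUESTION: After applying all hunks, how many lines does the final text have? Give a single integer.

Answer: 8

Derivation:
Hunk 1: at line 4 remove [neg,guk,fdt] add [kjshu] -> 8 lines: poml slph qjnbe gcv zddlq kjshu jvf qtt
Hunk 2: at line 4 remove [zddlq,kjshu] add [hha] -> 7 lines: poml slph qjnbe gcv hha jvf qtt
Hunk 3: at line 4 remove [hha] add [xpn,qtp] -> 8 lines: poml slph qjnbe gcv xpn qtp jvf qtt
Hunk 4: at line 2 remove [gcv,xpn] add [zkuwc,vzaal] -> 8 lines: poml slph qjnbe zkuwc vzaal qtp jvf qtt
Hunk 5: at line 5 remove [qtp] add [dcr] -> 8 lines: poml slph qjnbe zkuwc vzaal dcr jvf qtt
Final line count: 8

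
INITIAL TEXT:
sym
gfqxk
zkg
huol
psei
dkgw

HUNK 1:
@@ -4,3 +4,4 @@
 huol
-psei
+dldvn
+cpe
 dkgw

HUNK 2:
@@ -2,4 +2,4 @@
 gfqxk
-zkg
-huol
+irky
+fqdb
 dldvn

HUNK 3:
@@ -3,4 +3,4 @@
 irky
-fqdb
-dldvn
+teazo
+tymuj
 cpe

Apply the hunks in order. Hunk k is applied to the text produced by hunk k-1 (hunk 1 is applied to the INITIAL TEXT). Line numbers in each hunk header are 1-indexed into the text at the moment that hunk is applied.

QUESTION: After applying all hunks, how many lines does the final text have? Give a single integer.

Answer: 7

Derivation:
Hunk 1: at line 4 remove [psei] add [dldvn,cpe] -> 7 lines: sym gfqxk zkg huol dldvn cpe dkgw
Hunk 2: at line 2 remove [zkg,huol] add [irky,fqdb] -> 7 lines: sym gfqxk irky fqdb dldvn cpe dkgw
Hunk 3: at line 3 remove [fqdb,dldvn] add [teazo,tymuj] -> 7 lines: sym gfqxk irky teazo tymuj cpe dkgw
Final line count: 7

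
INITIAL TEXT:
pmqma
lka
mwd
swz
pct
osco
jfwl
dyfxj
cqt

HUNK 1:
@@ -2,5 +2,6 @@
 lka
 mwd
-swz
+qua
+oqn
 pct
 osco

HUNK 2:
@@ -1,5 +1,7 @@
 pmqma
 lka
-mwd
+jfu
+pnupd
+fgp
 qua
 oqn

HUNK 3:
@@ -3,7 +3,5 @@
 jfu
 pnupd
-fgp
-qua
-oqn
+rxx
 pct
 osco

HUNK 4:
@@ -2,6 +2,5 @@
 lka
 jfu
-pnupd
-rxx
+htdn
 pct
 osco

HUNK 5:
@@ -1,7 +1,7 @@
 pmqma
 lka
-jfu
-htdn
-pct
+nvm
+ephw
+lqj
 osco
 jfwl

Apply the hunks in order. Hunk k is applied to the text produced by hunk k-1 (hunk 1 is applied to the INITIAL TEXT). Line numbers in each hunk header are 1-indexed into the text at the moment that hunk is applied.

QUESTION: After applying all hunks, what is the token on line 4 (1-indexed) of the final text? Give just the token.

Hunk 1: at line 2 remove [swz] add [qua,oqn] -> 10 lines: pmqma lka mwd qua oqn pct osco jfwl dyfxj cqt
Hunk 2: at line 1 remove [mwd] add [jfu,pnupd,fgp] -> 12 lines: pmqma lka jfu pnupd fgp qua oqn pct osco jfwl dyfxj cqt
Hunk 3: at line 3 remove [fgp,qua,oqn] add [rxx] -> 10 lines: pmqma lka jfu pnupd rxx pct osco jfwl dyfxj cqt
Hunk 4: at line 2 remove [pnupd,rxx] add [htdn] -> 9 lines: pmqma lka jfu htdn pct osco jfwl dyfxj cqt
Hunk 5: at line 1 remove [jfu,htdn,pct] add [nvm,ephw,lqj] -> 9 lines: pmqma lka nvm ephw lqj osco jfwl dyfxj cqt
Final line 4: ephw

Answer: ephw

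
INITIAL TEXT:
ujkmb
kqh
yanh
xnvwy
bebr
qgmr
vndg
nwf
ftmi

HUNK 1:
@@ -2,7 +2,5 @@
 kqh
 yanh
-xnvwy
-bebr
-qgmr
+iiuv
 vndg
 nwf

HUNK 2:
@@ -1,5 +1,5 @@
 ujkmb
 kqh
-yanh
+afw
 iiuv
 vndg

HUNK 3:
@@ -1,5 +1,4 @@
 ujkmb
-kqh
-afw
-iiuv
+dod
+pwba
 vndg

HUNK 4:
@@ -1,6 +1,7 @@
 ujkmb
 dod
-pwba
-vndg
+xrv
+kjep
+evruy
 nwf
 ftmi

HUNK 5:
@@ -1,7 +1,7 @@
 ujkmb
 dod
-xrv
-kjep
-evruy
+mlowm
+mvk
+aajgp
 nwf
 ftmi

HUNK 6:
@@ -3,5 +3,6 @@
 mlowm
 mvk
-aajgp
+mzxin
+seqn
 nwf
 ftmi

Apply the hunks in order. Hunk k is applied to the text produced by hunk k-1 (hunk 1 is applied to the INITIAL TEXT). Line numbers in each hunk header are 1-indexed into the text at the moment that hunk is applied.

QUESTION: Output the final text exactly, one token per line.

Hunk 1: at line 2 remove [xnvwy,bebr,qgmr] add [iiuv] -> 7 lines: ujkmb kqh yanh iiuv vndg nwf ftmi
Hunk 2: at line 1 remove [yanh] add [afw] -> 7 lines: ujkmb kqh afw iiuv vndg nwf ftmi
Hunk 3: at line 1 remove [kqh,afw,iiuv] add [dod,pwba] -> 6 lines: ujkmb dod pwba vndg nwf ftmi
Hunk 4: at line 1 remove [pwba,vndg] add [xrv,kjep,evruy] -> 7 lines: ujkmb dod xrv kjep evruy nwf ftmi
Hunk 5: at line 1 remove [xrv,kjep,evruy] add [mlowm,mvk,aajgp] -> 7 lines: ujkmb dod mlowm mvk aajgp nwf ftmi
Hunk 6: at line 3 remove [aajgp] add [mzxin,seqn] -> 8 lines: ujkmb dod mlowm mvk mzxin seqn nwf ftmi

Answer: ujkmb
dod
mlowm
mvk
mzxin
seqn
nwf
ftmi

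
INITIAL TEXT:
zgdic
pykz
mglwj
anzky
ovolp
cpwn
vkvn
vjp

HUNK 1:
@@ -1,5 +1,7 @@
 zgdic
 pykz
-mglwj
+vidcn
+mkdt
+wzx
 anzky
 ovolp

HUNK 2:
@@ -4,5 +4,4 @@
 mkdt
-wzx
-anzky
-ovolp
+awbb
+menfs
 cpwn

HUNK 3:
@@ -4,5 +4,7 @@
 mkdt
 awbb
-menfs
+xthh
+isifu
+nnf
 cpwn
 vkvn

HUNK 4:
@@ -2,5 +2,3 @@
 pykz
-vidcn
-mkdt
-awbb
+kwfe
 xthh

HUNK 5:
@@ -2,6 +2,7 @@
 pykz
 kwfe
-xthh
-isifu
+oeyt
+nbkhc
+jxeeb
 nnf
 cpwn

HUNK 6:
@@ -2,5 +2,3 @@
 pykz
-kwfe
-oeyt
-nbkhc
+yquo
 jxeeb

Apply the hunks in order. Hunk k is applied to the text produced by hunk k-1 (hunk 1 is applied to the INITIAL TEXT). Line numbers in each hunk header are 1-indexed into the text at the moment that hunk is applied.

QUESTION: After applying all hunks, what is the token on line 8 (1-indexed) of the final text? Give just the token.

Answer: vjp

Derivation:
Hunk 1: at line 1 remove [mglwj] add [vidcn,mkdt,wzx] -> 10 lines: zgdic pykz vidcn mkdt wzx anzky ovolp cpwn vkvn vjp
Hunk 2: at line 4 remove [wzx,anzky,ovolp] add [awbb,menfs] -> 9 lines: zgdic pykz vidcn mkdt awbb menfs cpwn vkvn vjp
Hunk 3: at line 4 remove [menfs] add [xthh,isifu,nnf] -> 11 lines: zgdic pykz vidcn mkdt awbb xthh isifu nnf cpwn vkvn vjp
Hunk 4: at line 2 remove [vidcn,mkdt,awbb] add [kwfe] -> 9 lines: zgdic pykz kwfe xthh isifu nnf cpwn vkvn vjp
Hunk 5: at line 2 remove [xthh,isifu] add [oeyt,nbkhc,jxeeb] -> 10 lines: zgdic pykz kwfe oeyt nbkhc jxeeb nnf cpwn vkvn vjp
Hunk 6: at line 2 remove [kwfe,oeyt,nbkhc] add [yquo] -> 8 lines: zgdic pykz yquo jxeeb nnf cpwn vkvn vjp
Final line 8: vjp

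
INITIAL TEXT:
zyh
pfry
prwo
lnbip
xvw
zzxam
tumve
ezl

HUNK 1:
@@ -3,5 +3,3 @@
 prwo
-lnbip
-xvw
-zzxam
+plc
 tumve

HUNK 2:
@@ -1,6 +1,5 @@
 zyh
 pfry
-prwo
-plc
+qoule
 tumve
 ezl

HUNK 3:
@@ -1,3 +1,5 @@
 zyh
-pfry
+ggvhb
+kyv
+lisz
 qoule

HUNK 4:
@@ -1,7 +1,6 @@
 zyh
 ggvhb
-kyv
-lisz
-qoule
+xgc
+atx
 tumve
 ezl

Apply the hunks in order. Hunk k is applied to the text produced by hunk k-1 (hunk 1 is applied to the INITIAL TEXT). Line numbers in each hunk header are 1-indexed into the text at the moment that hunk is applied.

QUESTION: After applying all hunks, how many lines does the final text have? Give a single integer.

Hunk 1: at line 3 remove [lnbip,xvw,zzxam] add [plc] -> 6 lines: zyh pfry prwo plc tumve ezl
Hunk 2: at line 1 remove [prwo,plc] add [qoule] -> 5 lines: zyh pfry qoule tumve ezl
Hunk 3: at line 1 remove [pfry] add [ggvhb,kyv,lisz] -> 7 lines: zyh ggvhb kyv lisz qoule tumve ezl
Hunk 4: at line 1 remove [kyv,lisz,qoule] add [xgc,atx] -> 6 lines: zyh ggvhb xgc atx tumve ezl
Final line count: 6

Answer: 6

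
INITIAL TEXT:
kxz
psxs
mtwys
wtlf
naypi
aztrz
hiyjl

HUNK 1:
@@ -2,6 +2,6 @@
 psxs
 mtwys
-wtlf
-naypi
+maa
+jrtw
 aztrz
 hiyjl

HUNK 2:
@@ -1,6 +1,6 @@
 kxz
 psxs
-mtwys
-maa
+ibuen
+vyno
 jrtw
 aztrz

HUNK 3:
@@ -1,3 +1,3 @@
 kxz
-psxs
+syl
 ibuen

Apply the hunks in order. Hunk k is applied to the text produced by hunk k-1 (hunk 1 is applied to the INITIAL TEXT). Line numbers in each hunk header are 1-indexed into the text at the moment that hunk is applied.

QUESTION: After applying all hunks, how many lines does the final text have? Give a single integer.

Answer: 7

Derivation:
Hunk 1: at line 2 remove [wtlf,naypi] add [maa,jrtw] -> 7 lines: kxz psxs mtwys maa jrtw aztrz hiyjl
Hunk 2: at line 1 remove [mtwys,maa] add [ibuen,vyno] -> 7 lines: kxz psxs ibuen vyno jrtw aztrz hiyjl
Hunk 3: at line 1 remove [psxs] add [syl] -> 7 lines: kxz syl ibuen vyno jrtw aztrz hiyjl
Final line count: 7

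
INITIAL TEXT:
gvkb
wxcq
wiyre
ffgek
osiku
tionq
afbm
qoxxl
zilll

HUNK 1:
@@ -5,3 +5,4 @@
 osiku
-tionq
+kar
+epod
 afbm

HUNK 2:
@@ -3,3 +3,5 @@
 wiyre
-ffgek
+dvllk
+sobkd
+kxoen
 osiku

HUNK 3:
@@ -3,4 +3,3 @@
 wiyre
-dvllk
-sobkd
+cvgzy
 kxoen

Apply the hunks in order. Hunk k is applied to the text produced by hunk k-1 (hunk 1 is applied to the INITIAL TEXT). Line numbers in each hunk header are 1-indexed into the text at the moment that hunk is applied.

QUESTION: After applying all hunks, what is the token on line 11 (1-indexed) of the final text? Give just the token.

Answer: zilll

Derivation:
Hunk 1: at line 5 remove [tionq] add [kar,epod] -> 10 lines: gvkb wxcq wiyre ffgek osiku kar epod afbm qoxxl zilll
Hunk 2: at line 3 remove [ffgek] add [dvllk,sobkd,kxoen] -> 12 lines: gvkb wxcq wiyre dvllk sobkd kxoen osiku kar epod afbm qoxxl zilll
Hunk 3: at line 3 remove [dvllk,sobkd] add [cvgzy] -> 11 lines: gvkb wxcq wiyre cvgzy kxoen osiku kar epod afbm qoxxl zilll
Final line 11: zilll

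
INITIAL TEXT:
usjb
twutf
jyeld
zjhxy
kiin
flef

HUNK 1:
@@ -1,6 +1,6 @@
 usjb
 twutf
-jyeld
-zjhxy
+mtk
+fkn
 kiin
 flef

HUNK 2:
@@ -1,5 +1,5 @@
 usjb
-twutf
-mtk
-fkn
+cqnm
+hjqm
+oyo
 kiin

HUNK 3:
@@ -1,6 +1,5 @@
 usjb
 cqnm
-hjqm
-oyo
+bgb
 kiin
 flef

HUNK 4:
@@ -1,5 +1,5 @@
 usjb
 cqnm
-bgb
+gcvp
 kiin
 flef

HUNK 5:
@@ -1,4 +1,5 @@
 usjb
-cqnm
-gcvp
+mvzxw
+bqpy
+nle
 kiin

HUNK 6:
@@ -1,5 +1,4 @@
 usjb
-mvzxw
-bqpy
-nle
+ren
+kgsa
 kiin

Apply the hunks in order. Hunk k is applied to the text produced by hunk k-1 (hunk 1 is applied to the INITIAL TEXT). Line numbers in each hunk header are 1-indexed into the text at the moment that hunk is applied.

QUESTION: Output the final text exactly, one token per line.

Answer: usjb
ren
kgsa
kiin
flef

Derivation:
Hunk 1: at line 1 remove [jyeld,zjhxy] add [mtk,fkn] -> 6 lines: usjb twutf mtk fkn kiin flef
Hunk 2: at line 1 remove [twutf,mtk,fkn] add [cqnm,hjqm,oyo] -> 6 lines: usjb cqnm hjqm oyo kiin flef
Hunk 3: at line 1 remove [hjqm,oyo] add [bgb] -> 5 lines: usjb cqnm bgb kiin flef
Hunk 4: at line 1 remove [bgb] add [gcvp] -> 5 lines: usjb cqnm gcvp kiin flef
Hunk 5: at line 1 remove [cqnm,gcvp] add [mvzxw,bqpy,nle] -> 6 lines: usjb mvzxw bqpy nle kiin flef
Hunk 6: at line 1 remove [mvzxw,bqpy,nle] add [ren,kgsa] -> 5 lines: usjb ren kgsa kiin flef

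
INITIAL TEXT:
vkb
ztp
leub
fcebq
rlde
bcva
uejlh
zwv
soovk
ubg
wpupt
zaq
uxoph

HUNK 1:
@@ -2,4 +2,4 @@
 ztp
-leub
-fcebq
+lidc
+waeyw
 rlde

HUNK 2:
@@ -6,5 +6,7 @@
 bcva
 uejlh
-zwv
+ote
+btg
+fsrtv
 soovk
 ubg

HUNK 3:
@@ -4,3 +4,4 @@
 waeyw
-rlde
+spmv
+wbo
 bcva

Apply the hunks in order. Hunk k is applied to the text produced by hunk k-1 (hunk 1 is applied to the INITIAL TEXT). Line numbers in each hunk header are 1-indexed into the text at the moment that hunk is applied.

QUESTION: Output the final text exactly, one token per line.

Answer: vkb
ztp
lidc
waeyw
spmv
wbo
bcva
uejlh
ote
btg
fsrtv
soovk
ubg
wpupt
zaq
uxoph

Derivation:
Hunk 1: at line 2 remove [leub,fcebq] add [lidc,waeyw] -> 13 lines: vkb ztp lidc waeyw rlde bcva uejlh zwv soovk ubg wpupt zaq uxoph
Hunk 2: at line 6 remove [zwv] add [ote,btg,fsrtv] -> 15 lines: vkb ztp lidc waeyw rlde bcva uejlh ote btg fsrtv soovk ubg wpupt zaq uxoph
Hunk 3: at line 4 remove [rlde] add [spmv,wbo] -> 16 lines: vkb ztp lidc waeyw spmv wbo bcva uejlh ote btg fsrtv soovk ubg wpupt zaq uxoph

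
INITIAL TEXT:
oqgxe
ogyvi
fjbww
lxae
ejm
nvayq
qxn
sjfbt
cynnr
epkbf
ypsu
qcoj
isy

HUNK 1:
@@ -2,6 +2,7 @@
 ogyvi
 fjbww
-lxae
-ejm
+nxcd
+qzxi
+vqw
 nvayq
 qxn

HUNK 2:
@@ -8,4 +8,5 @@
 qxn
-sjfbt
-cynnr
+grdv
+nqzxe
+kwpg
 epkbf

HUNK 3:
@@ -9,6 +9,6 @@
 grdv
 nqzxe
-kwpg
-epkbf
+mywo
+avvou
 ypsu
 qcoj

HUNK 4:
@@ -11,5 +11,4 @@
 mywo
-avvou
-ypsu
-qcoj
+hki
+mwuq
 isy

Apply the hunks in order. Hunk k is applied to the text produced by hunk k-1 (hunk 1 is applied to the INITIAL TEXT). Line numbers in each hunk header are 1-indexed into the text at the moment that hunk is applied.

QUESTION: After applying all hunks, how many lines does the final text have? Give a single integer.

Hunk 1: at line 2 remove [lxae,ejm] add [nxcd,qzxi,vqw] -> 14 lines: oqgxe ogyvi fjbww nxcd qzxi vqw nvayq qxn sjfbt cynnr epkbf ypsu qcoj isy
Hunk 2: at line 8 remove [sjfbt,cynnr] add [grdv,nqzxe,kwpg] -> 15 lines: oqgxe ogyvi fjbww nxcd qzxi vqw nvayq qxn grdv nqzxe kwpg epkbf ypsu qcoj isy
Hunk 3: at line 9 remove [kwpg,epkbf] add [mywo,avvou] -> 15 lines: oqgxe ogyvi fjbww nxcd qzxi vqw nvayq qxn grdv nqzxe mywo avvou ypsu qcoj isy
Hunk 4: at line 11 remove [avvou,ypsu,qcoj] add [hki,mwuq] -> 14 lines: oqgxe ogyvi fjbww nxcd qzxi vqw nvayq qxn grdv nqzxe mywo hki mwuq isy
Final line count: 14

Answer: 14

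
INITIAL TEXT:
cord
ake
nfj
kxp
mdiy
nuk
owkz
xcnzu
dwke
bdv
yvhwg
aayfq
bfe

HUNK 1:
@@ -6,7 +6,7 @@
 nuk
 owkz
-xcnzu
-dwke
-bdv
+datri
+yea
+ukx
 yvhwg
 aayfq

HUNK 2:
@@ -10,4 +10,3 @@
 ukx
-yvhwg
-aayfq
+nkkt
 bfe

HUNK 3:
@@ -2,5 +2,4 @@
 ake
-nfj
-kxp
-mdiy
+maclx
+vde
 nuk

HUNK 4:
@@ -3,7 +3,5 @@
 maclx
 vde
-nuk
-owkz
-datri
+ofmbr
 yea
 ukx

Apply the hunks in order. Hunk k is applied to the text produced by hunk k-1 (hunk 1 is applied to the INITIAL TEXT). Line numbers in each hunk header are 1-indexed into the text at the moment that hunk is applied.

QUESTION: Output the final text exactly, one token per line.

Hunk 1: at line 6 remove [xcnzu,dwke,bdv] add [datri,yea,ukx] -> 13 lines: cord ake nfj kxp mdiy nuk owkz datri yea ukx yvhwg aayfq bfe
Hunk 2: at line 10 remove [yvhwg,aayfq] add [nkkt] -> 12 lines: cord ake nfj kxp mdiy nuk owkz datri yea ukx nkkt bfe
Hunk 3: at line 2 remove [nfj,kxp,mdiy] add [maclx,vde] -> 11 lines: cord ake maclx vde nuk owkz datri yea ukx nkkt bfe
Hunk 4: at line 3 remove [nuk,owkz,datri] add [ofmbr] -> 9 lines: cord ake maclx vde ofmbr yea ukx nkkt bfe

Answer: cord
ake
maclx
vde
ofmbr
yea
ukx
nkkt
bfe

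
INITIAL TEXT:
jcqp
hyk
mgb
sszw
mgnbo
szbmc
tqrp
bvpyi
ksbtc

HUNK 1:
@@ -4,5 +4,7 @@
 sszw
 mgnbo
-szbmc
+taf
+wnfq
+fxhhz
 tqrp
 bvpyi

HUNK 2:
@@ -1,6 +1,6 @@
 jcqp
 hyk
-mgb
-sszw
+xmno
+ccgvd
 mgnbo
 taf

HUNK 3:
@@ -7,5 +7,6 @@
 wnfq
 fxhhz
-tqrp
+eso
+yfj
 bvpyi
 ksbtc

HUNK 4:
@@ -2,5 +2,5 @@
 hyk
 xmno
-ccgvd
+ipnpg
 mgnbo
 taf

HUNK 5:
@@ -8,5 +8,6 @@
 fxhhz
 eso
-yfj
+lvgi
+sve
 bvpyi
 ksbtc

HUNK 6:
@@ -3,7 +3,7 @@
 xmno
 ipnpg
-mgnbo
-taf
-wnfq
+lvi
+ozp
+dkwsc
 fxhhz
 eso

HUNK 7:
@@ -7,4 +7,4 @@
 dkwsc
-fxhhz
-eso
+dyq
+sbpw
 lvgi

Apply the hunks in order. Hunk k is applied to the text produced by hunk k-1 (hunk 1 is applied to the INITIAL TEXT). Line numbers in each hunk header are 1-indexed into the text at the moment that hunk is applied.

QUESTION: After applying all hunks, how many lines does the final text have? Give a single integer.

Answer: 13

Derivation:
Hunk 1: at line 4 remove [szbmc] add [taf,wnfq,fxhhz] -> 11 lines: jcqp hyk mgb sszw mgnbo taf wnfq fxhhz tqrp bvpyi ksbtc
Hunk 2: at line 1 remove [mgb,sszw] add [xmno,ccgvd] -> 11 lines: jcqp hyk xmno ccgvd mgnbo taf wnfq fxhhz tqrp bvpyi ksbtc
Hunk 3: at line 7 remove [tqrp] add [eso,yfj] -> 12 lines: jcqp hyk xmno ccgvd mgnbo taf wnfq fxhhz eso yfj bvpyi ksbtc
Hunk 4: at line 2 remove [ccgvd] add [ipnpg] -> 12 lines: jcqp hyk xmno ipnpg mgnbo taf wnfq fxhhz eso yfj bvpyi ksbtc
Hunk 5: at line 8 remove [yfj] add [lvgi,sve] -> 13 lines: jcqp hyk xmno ipnpg mgnbo taf wnfq fxhhz eso lvgi sve bvpyi ksbtc
Hunk 6: at line 3 remove [mgnbo,taf,wnfq] add [lvi,ozp,dkwsc] -> 13 lines: jcqp hyk xmno ipnpg lvi ozp dkwsc fxhhz eso lvgi sve bvpyi ksbtc
Hunk 7: at line 7 remove [fxhhz,eso] add [dyq,sbpw] -> 13 lines: jcqp hyk xmno ipnpg lvi ozp dkwsc dyq sbpw lvgi sve bvpyi ksbtc
Final line count: 13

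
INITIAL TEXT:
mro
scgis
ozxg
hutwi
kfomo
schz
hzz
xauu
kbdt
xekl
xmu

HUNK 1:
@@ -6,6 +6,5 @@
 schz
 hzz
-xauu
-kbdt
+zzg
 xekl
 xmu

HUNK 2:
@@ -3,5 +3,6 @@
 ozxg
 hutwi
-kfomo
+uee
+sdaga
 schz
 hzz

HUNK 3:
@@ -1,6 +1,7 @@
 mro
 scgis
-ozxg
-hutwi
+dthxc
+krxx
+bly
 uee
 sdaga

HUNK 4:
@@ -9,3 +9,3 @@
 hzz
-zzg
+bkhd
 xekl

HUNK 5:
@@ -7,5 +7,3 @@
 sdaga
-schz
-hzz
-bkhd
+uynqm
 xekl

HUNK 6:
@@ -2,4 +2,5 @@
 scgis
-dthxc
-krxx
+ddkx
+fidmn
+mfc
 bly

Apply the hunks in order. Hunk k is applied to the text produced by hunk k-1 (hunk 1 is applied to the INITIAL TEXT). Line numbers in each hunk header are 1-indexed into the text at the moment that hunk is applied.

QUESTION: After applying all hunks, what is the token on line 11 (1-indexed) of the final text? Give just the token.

Answer: xmu

Derivation:
Hunk 1: at line 6 remove [xauu,kbdt] add [zzg] -> 10 lines: mro scgis ozxg hutwi kfomo schz hzz zzg xekl xmu
Hunk 2: at line 3 remove [kfomo] add [uee,sdaga] -> 11 lines: mro scgis ozxg hutwi uee sdaga schz hzz zzg xekl xmu
Hunk 3: at line 1 remove [ozxg,hutwi] add [dthxc,krxx,bly] -> 12 lines: mro scgis dthxc krxx bly uee sdaga schz hzz zzg xekl xmu
Hunk 4: at line 9 remove [zzg] add [bkhd] -> 12 lines: mro scgis dthxc krxx bly uee sdaga schz hzz bkhd xekl xmu
Hunk 5: at line 7 remove [schz,hzz,bkhd] add [uynqm] -> 10 lines: mro scgis dthxc krxx bly uee sdaga uynqm xekl xmu
Hunk 6: at line 2 remove [dthxc,krxx] add [ddkx,fidmn,mfc] -> 11 lines: mro scgis ddkx fidmn mfc bly uee sdaga uynqm xekl xmu
Final line 11: xmu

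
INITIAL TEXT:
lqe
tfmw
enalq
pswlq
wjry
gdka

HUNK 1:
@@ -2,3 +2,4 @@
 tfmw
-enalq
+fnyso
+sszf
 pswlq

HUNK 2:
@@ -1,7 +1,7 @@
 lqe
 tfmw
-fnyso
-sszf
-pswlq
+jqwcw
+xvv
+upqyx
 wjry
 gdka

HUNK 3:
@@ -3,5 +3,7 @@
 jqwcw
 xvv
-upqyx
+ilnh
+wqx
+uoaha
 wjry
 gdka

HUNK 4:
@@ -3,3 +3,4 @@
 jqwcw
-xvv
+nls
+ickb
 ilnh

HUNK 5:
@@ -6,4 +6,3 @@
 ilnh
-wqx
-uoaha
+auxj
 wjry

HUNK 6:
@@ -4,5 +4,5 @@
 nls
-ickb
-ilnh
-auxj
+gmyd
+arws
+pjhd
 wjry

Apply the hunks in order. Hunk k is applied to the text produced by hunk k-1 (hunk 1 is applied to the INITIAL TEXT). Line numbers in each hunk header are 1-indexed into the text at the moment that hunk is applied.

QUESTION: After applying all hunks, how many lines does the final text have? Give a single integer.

Hunk 1: at line 2 remove [enalq] add [fnyso,sszf] -> 7 lines: lqe tfmw fnyso sszf pswlq wjry gdka
Hunk 2: at line 1 remove [fnyso,sszf,pswlq] add [jqwcw,xvv,upqyx] -> 7 lines: lqe tfmw jqwcw xvv upqyx wjry gdka
Hunk 3: at line 3 remove [upqyx] add [ilnh,wqx,uoaha] -> 9 lines: lqe tfmw jqwcw xvv ilnh wqx uoaha wjry gdka
Hunk 4: at line 3 remove [xvv] add [nls,ickb] -> 10 lines: lqe tfmw jqwcw nls ickb ilnh wqx uoaha wjry gdka
Hunk 5: at line 6 remove [wqx,uoaha] add [auxj] -> 9 lines: lqe tfmw jqwcw nls ickb ilnh auxj wjry gdka
Hunk 6: at line 4 remove [ickb,ilnh,auxj] add [gmyd,arws,pjhd] -> 9 lines: lqe tfmw jqwcw nls gmyd arws pjhd wjry gdka
Final line count: 9

Answer: 9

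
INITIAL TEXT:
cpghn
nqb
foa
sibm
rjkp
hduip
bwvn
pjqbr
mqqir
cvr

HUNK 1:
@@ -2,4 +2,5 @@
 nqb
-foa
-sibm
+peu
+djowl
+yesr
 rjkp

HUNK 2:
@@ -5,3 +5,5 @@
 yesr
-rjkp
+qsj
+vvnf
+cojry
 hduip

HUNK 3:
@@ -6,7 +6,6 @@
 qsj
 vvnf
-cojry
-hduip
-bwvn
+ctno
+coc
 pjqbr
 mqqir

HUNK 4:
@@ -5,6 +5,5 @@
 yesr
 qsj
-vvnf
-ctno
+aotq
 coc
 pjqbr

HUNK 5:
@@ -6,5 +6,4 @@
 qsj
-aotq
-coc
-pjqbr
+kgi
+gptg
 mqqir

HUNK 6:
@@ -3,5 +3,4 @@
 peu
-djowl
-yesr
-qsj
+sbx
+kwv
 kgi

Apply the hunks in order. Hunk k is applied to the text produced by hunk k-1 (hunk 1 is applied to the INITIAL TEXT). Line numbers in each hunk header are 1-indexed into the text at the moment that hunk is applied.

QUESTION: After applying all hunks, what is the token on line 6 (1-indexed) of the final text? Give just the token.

Answer: kgi

Derivation:
Hunk 1: at line 2 remove [foa,sibm] add [peu,djowl,yesr] -> 11 lines: cpghn nqb peu djowl yesr rjkp hduip bwvn pjqbr mqqir cvr
Hunk 2: at line 5 remove [rjkp] add [qsj,vvnf,cojry] -> 13 lines: cpghn nqb peu djowl yesr qsj vvnf cojry hduip bwvn pjqbr mqqir cvr
Hunk 3: at line 6 remove [cojry,hduip,bwvn] add [ctno,coc] -> 12 lines: cpghn nqb peu djowl yesr qsj vvnf ctno coc pjqbr mqqir cvr
Hunk 4: at line 5 remove [vvnf,ctno] add [aotq] -> 11 lines: cpghn nqb peu djowl yesr qsj aotq coc pjqbr mqqir cvr
Hunk 5: at line 6 remove [aotq,coc,pjqbr] add [kgi,gptg] -> 10 lines: cpghn nqb peu djowl yesr qsj kgi gptg mqqir cvr
Hunk 6: at line 3 remove [djowl,yesr,qsj] add [sbx,kwv] -> 9 lines: cpghn nqb peu sbx kwv kgi gptg mqqir cvr
Final line 6: kgi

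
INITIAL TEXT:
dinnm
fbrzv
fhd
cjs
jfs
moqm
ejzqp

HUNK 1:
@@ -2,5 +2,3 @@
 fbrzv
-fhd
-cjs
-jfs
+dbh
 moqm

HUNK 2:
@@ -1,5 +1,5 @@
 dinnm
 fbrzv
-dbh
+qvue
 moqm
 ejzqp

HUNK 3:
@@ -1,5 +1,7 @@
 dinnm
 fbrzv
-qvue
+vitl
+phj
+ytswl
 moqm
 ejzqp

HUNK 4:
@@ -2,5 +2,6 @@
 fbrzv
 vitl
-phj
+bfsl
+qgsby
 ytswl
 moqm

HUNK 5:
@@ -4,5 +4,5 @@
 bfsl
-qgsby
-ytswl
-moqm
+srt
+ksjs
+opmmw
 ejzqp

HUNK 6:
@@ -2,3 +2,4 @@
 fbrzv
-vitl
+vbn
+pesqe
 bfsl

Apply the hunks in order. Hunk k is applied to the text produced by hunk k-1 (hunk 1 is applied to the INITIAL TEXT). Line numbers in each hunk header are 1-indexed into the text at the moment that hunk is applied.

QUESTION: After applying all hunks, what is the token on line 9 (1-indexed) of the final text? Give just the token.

Hunk 1: at line 2 remove [fhd,cjs,jfs] add [dbh] -> 5 lines: dinnm fbrzv dbh moqm ejzqp
Hunk 2: at line 1 remove [dbh] add [qvue] -> 5 lines: dinnm fbrzv qvue moqm ejzqp
Hunk 3: at line 1 remove [qvue] add [vitl,phj,ytswl] -> 7 lines: dinnm fbrzv vitl phj ytswl moqm ejzqp
Hunk 4: at line 2 remove [phj] add [bfsl,qgsby] -> 8 lines: dinnm fbrzv vitl bfsl qgsby ytswl moqm ejzqp
Hunk 5: at line 4 remove [qgsby,ytswl,moqm] add [srt,ksjs,opmmw] -> 8 lines: dinnm fbrzv vitl bfsl srt ksjs opmmw ejzqp
Hunk 6: at line 2 remove [vitl] add [vbn,pesqe] -> 9 lines: dinnm fbrzv vbn pesqe bfsl srt ksjs opmmw ejzqp
Final line 9: ejzqp

Answer: ejzqp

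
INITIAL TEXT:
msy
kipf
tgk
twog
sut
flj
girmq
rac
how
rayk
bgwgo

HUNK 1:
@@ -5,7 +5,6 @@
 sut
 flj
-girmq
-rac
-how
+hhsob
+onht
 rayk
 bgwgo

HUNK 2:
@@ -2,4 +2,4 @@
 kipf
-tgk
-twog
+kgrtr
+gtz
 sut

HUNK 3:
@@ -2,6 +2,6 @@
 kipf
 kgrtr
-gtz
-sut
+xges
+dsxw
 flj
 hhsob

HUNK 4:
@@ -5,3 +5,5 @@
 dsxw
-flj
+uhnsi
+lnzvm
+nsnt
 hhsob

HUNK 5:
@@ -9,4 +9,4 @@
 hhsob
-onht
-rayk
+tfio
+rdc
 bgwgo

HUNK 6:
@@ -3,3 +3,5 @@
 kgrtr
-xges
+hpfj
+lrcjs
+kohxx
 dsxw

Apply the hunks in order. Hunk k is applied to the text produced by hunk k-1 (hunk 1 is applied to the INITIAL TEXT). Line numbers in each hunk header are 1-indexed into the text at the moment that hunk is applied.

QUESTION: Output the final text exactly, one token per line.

Hunk 1: at line 5 remove [girmq,rac,how] add [hhsob,onht] -> 10 lines: msy kipf tgk twog sut flj hhsob onht rayk bgwgo
Hunk 2: at line 2 remove [tgk,twog] add [kgrtr,gtz] -> 10 lines: msy kipf kgrtr gtz sut flj hhsob onht rayk bgwgo
Hunk 3: at line 2 remove [gtz,sut] add [xges,dsxw] -> 10 lines: msy kipf kgrtr xges dsxw flj hhsob onht rayk bgwgo
Hunk 4: at line 5 remove [flj] add [uhnsi,lnzvm,nsnt] -> 12 lines: msy kipf kgrtr xges dsxw uhnsi lnzvm nsnt hhsob onht rayk bgwgo
Hunk 5: at line 9 remove [onht,rayk] add [tfio,rdc] -> 12 lines: msy kipf kgrtr xges dsxw uhnsi lnzvm nsnt hhsob tfio rdc bgwgo
Hunk 6: at line 3 remove [xges] add [hpfj,lrcjs,kohxx] -> 14 lines: msy kipf kgrtr hpfj lrcjs kohxx dsxw uhnsi lnzvm nsnt hhsob tfio rdc bgwgo

Answer: msy
kipf
kgrtr
hpfj
lrcjs
kohxx
dsxw
uhnsi
lnzvm
nsnt
hhsob
tfio
rdc
bgwgo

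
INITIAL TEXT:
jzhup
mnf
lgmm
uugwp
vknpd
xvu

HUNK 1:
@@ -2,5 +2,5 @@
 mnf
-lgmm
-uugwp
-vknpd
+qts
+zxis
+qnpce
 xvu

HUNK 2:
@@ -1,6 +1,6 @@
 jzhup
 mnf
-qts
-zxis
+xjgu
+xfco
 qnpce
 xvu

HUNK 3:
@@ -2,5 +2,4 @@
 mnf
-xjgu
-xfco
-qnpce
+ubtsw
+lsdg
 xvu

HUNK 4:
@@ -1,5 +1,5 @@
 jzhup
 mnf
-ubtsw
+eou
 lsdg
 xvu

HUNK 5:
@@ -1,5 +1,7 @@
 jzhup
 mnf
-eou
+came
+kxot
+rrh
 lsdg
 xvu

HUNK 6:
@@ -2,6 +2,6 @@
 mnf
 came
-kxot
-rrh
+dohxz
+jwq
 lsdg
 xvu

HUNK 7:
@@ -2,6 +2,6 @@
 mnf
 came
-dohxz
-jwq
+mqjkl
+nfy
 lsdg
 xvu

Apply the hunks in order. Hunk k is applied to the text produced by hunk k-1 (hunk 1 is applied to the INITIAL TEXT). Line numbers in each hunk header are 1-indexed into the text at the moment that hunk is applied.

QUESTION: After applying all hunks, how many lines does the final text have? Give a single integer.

Answer: 7

Derivation:
Hunk 1: at line 2 remove [lgmm,uugwp,vknpd] add [qts,zxis,qnpce] -> 6 lines: jzhup mnf qts zxis qnpce xvu
Hunk 2: at line 1 remove [qts,zxis] add [xjgu,xfco] -> 6 lines: jzhup mnf xjgu xfco qnpce xvu
Hunk 3: at line 2 remove [xjgu,xfco,qnpce] add [ubtsw,lsdg] -> 5 lines: jzhup mnf ubtsw lsdg xvu
Hunk 4: at line 1 remove [ubtsw] add [eou] -> 5 lines: jzhup mnf eou lsdg xvu
Hunk 5: at line 1 remove [eou] add [came,kxot,rrh] -> 7 lines: jzhup mnf came kxot rrh lsdg xvu
Hunk 6: at line 2 remove [kxot,rrh] add [dohxz,jwq] -> 7 lines: jzhup mnf came dohxz jwq lsdg xvu
Hunk 7: at line 2 remove [dohxz,jwq] add [mqjkl,nfy] -> 7 lines: jzhup mnf came mqjkl nfy lsdg xvu
Final line count: 7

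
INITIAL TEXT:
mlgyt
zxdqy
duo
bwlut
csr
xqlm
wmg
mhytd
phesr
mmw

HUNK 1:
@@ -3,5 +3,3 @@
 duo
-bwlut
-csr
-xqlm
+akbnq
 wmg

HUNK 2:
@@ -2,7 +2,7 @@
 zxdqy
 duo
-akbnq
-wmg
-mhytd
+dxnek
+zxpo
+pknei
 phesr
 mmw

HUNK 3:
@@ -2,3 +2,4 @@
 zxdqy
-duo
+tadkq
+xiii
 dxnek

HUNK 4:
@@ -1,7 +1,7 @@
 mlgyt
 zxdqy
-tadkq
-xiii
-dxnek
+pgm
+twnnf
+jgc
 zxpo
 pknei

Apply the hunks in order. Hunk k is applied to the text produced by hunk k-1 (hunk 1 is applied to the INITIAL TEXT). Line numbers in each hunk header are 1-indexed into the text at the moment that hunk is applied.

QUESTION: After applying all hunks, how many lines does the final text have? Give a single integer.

Answer: 9

Derivation:
Hunk 1: at line 3 remove [bwlut,csr,xqlm] add [akbnq] -> 8 lines: mlgyt zxdqy duo akbnq wmg mhytd phesr mmw
Hunk 2: at line 2 remove [akbnq,wmg,mhytd] add [dxnek,zxpo,pknei] -> 8 lines: mlgyt zxdqy duo dxnek zxpo pknei phesr mmw
Hunk 3: at line 2 remove [duo] add [tadkq,xiii] -> 9 lines: mlgyt zxdqy tadkq xiii dxnek zxpo pknei phesr mmw
Hunk 4: at line 1 remove [tadkq,xiii,dxnek] add [pgm,twnnf,jgc] -> 9 lines: mlgyt zxdqy pgm twnnf jgc zxpo pknei phesr mmw
Final line count: 9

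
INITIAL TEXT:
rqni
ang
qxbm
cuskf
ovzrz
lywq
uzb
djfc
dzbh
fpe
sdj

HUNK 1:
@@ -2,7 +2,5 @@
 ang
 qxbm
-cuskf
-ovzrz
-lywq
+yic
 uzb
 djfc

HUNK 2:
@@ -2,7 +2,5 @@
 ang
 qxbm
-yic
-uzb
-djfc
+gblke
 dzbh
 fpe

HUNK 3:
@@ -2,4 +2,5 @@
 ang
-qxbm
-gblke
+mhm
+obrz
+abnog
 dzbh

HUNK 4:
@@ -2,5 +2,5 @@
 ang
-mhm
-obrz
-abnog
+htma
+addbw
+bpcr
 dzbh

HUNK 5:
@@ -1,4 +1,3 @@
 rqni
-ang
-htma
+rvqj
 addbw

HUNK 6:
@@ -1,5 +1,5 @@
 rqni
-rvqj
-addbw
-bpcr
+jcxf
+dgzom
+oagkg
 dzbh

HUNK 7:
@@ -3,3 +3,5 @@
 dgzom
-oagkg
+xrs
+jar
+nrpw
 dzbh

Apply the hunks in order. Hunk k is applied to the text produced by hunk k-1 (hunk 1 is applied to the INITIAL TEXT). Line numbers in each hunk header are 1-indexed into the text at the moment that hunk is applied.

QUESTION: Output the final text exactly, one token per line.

Answer: rqni
jcxf
dgzom
xrs
jar
nrpw
dzbh
fpe
sdj

Derivation:
Hunk 1: at line 2 remove [cuskf,ovzrz,lywq] add [yic] -> 9 lines: rqni ang qxbm yic uzb djfc dzbh fpe sdj
Hunk 2: at line 2 remove [yic,uzb,djfc] add [gblke] -> 7 lines: rqni ang qxbm gblke dzbh fpe sdj
Hunk 3: at line 2 remove [qxbm,gblke] add [mhm,obrz,abnog] -> 8 lines: rqni ang mhm obrz abnog dzbh fpe sdj
Hunk 4: at line 2 remove [mhm,obrz,abnog] add [htma,addbw,bpcr] -> 8 lines: rqni ang htma addbw bpcr dzbh fpe sdj
Hunk 5: at line 1 remove [ang,htma] add [rvqj] -> 7 lines: rqni rvqj addbw bpcr dzbh fpe sdj
Hunk 6: at line 1 remove [rvqj,addbw,bpcr] add [jcxf,dgzom,oagkg] -> 7 lines: rqni jcxf dgzom oagkg dzbh fpe sdj
Hunk 7: at line 3 remove [oagkg] add [xrs,jar,nrpw] -> 9 lines: rqni jcxf dgzom xrs jar nrpw dzbh fpe sdj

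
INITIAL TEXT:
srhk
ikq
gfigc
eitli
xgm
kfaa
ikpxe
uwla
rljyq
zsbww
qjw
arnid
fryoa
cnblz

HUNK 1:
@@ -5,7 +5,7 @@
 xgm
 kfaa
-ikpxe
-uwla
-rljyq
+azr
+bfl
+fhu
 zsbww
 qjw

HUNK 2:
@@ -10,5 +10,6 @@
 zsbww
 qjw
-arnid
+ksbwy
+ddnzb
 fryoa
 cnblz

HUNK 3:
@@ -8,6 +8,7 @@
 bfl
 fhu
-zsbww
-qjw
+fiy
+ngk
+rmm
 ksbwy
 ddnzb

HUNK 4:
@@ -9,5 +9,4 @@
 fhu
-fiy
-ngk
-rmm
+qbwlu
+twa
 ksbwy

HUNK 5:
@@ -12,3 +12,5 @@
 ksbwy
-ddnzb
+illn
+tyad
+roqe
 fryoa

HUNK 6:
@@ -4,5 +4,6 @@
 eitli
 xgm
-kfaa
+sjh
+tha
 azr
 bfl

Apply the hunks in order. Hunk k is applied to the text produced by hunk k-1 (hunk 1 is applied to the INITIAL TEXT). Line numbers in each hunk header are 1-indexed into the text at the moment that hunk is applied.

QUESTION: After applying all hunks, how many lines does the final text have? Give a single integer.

Answer: 18

Derivation:
Hunk 1: at line 5 remove [ikpxe,uwla,rljyq] add [azr,bfl,fhu] -> 14 lines: srhk ikq gfigc eitli xgm kfaa azr bfl fhu zsbww qjw arnid fryoa cnblz
Hunk 2: at line 10 remove [arnid] add [ksbwy,ddnzb] -> 15 lines: srhk ikq gfigc eitli xgm kfaa azr bfl fhu zsbww qjw ksbwy ddnzb fryoa cnblz
Hunk 3: at line 8 remove [zsbww,qjw] add [fiy,ngk,rmm] -> 16 lines: srhk ikq gfigc eitli xgm kfaa azr bfl fhu fiy ngk rmm ksbwy ddnzb fryoa cnblz
Hunk 4: at line 9 remove [fiy,ngk,rmm] add [qbwlu,twa] -> 15 lines: srhk ikq gfigc eitli xgm kfaa azr bfl fhu qbwlu twa ksbwy ddnzb fryoa cnblz
Hunk 5: at line 12 remove [ddnzb] add [illn,tyad,roqe] -> 17 lines: srhk ikq gfigc eitli xgm kfaa azr bfl fhu qbwlu twa ksbwy illn tyad roqe fryoa cnblz
Hunk 6: at line 4 remove [kfaa] add [sjh,tha] -> 18 lines: srhk ikq gfigc eitli xgm sjh tha azr bfl fhu qbwlu twa ksbwy illn tyad roqe fryoa cnblz
Final line count: 18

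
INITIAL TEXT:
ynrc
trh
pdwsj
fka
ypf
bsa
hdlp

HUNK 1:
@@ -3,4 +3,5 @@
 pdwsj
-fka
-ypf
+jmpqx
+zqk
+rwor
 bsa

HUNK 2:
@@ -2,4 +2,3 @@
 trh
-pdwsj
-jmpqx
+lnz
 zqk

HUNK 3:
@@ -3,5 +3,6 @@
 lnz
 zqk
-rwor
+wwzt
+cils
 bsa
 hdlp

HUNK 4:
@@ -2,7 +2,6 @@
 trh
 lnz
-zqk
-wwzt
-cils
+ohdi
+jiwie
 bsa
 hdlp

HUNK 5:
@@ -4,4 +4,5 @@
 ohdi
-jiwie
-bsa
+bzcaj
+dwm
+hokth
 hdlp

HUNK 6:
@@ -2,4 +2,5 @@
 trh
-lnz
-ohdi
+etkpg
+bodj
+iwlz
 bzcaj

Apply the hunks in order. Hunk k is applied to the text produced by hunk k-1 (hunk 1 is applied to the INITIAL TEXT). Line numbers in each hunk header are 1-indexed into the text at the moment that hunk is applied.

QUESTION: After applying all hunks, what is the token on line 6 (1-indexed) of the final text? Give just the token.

Answer: bzcaj

Derivation:
Hunk 1: at line 3 remove [fka,ypf] add [jmpqx,zqk,rwor] -> 8 lines: ynrc trh pdwsj jmpqx zqk rwor bsa hdlp
Hunk 2: at line 2 remove [pdwsj,jmpqx] add [lnz] -> 7 lines: ynrc trh lnz zqk rwor bsa hdlp
Hunk 3: at line 3 remove [rwor] add [wwzt,cils] -> 8 lines: ynrc trh lnz zqk wwzt cils bsa hdlp
Hunk 4: at line 2 remove [zqk,wwzt,cils] add [ohdi,jiwie] -> 7 lines: ynrc trh lnz ohdi jiwie bsa hdlp
Hunk 5: at line 4 remove [jiwie,bsa] add [bzcaj,dwm,hokth] -> 8 lines: ynrc trh lnz ohdi bzcaj dwm hokth hdlp
Hunk 6: at line 2 remove [lnz,ohdi] add [etkpg,bodj,iwlz] -> 9 lines: ynrc trh etkpg bodj iwlz bzcaj dwm hokth hdlp
Final line 6: bzcaj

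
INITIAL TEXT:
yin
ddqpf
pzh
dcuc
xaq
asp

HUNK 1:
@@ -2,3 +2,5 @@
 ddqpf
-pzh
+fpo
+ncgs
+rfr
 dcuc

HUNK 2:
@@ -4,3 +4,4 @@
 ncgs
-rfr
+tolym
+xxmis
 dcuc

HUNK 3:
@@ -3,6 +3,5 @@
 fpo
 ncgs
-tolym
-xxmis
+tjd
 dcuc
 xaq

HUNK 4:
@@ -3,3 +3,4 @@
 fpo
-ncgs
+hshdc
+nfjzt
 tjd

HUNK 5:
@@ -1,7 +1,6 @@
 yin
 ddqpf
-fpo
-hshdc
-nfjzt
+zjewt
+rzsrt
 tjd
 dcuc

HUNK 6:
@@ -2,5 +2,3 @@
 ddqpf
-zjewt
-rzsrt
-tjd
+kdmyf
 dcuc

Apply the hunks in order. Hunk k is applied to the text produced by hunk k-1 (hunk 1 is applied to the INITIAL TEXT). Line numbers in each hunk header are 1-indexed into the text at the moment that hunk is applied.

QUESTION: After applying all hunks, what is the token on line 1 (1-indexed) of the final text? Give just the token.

Hunk 1: at line 2 remove [pzh] add [fpo,ncgs,rfr] -> 8 lines: yin ddqpf fpo ncgs rfr dcuc xaq asp
Hunk 2: at line 4 remove [rfr] add [tolym,xxmis] -> 9 lines: yin ddqpf fpo ncgs tolym xxmis dcuc xaq asp
Hunk 3: at line 3 remove [tolym,xxmis] add [tjd] -> 8 lines: yin ddqpf fpo ncgs tjd dcuc xaq asp
Hunk 4: at line 3 remove [ncgs] add [hshdc,nfjzt] -> 9 lines: yin ddqpf fpo hshdc nfjzt tjd dcuc xaq asp
Hunk 5: at line 1 remove [fpo,hshdc,nfjzt] add [zjewt,rzsrt] -> 8 lines: yin ddqpf zjewt rzsrt tjd dcuc xaq asp
Hunk 6: at line 2 remove [zjewt,rzsrt,tjd] add [kdmyf] -> 6 lines: yin ddqpf kdmyf dcuc xaq asp
Final line 1: yin

Answer: yin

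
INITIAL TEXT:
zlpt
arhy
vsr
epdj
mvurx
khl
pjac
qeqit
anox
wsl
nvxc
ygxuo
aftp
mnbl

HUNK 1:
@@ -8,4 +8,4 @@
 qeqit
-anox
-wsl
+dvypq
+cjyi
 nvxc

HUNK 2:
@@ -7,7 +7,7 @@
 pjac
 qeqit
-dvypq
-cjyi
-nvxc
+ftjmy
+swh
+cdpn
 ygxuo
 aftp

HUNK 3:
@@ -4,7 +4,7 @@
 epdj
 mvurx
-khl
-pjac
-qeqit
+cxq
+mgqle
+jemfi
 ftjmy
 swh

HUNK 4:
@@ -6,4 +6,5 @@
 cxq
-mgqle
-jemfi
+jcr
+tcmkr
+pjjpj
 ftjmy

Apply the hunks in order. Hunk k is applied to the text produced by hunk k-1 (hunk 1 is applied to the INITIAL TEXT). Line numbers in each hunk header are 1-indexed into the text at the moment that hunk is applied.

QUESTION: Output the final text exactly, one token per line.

Answer: zlpt
arhy
vsr
epdj
mvurx
cxq
jcr
tcmkr
pjjpj
ftjmy
swh
cdpn
ygxuo
aftp
mnbl

Derivation:
Hunk 1: at line 8 remove [anox,wsl] add [dvypq,cjyi] -> 14 lines: zlpt arhy vsr epdj mvurx khl pjac qeqit dvypq cjyi nvxc ygxuo aftp mnbl
Hunk 2: at line 7 remove [dvypq,cjyi,nvxc] add [ftjmy,swh,cdpn] -> 14 lines: zlpt arhy vsr epdj mvurx khl pjac qeqit ftjmy swh cdpn ygxuo aftp mnbl
Hunk 3: at line 4 remove [khl,pjac,qeqit] add [cxq,mgqle,jemfi] -> 14 lines: zlpt arhy vsr epdj mvurx cxq mgqle jemfi ftjmy swh cdpn ygxuo aftp mnbl
Hunk 4: at line 6 remove [mgqle,jemfi] add [jcr,tcmkr,pjjpj] -> 15 lines: zlpt arhy vsr epdj mvurx cxq jcr tcmkr pjjpj ftjmy swh cdpn ygxuo aftp mnbl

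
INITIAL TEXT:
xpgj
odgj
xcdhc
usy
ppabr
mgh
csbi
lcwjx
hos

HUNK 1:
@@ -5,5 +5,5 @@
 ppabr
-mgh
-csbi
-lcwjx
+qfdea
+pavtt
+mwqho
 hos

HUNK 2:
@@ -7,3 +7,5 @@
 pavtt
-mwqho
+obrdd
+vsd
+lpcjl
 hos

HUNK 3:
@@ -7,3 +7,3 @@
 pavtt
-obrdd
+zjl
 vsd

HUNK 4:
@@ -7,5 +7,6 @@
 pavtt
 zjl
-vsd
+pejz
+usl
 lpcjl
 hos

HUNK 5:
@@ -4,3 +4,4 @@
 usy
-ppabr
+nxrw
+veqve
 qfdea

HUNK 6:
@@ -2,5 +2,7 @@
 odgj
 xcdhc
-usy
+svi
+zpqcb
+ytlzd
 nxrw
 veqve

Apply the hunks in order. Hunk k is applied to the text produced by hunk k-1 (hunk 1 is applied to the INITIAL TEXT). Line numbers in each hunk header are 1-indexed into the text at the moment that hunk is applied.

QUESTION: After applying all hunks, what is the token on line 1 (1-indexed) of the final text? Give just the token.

Hunk 1: at line 5 remove [mgh,csbi,lcwjx] add [qfdea,pavtt,mwqho] -> 9 lines: xpgj odgj xcdhc usy ppabr qfdea pavtt mwqho hos
Hunk 2: at line 7 remove [mwqho] add [obrdd,vsd,lpcjl] -> 11 lines: xpgj odgj xcdhc usy ppabr qfdea pavtt obrdd vsd lpcjl hos
Hunk 3: at line 7 remove [obrdd] add [zjl] -> 11 lines: xpgj odgj xcdhc usy ppabr qfdea pavtt zjl vsd lpcjl hos
Hunk 4: at line 7 remove [vsd] add [pejz,usl] -> 12 lines: xpgj odgj xcdhc usy ppabr qfdea pavtt zjl pejz usl lpcjl hos
Hunk 5: at line 4 remove [ppabr] add [nxrw,veqve] -> 13 lines: xpgj odgj xcdhc usy nxrw veqve qfdea pavtt zjl pejz usl lpcjl hos
Hunk 6: at line 2 remove [usy] add [svi,zpqcb,ytlzd] -> 15 lines: xpgj odgj xcdhc svi zpqcb ytlzd nxrw veqve qfdea pavtt zjl pejz usl lpcjl hos
Final line 1: xpgj

Answer: xpgj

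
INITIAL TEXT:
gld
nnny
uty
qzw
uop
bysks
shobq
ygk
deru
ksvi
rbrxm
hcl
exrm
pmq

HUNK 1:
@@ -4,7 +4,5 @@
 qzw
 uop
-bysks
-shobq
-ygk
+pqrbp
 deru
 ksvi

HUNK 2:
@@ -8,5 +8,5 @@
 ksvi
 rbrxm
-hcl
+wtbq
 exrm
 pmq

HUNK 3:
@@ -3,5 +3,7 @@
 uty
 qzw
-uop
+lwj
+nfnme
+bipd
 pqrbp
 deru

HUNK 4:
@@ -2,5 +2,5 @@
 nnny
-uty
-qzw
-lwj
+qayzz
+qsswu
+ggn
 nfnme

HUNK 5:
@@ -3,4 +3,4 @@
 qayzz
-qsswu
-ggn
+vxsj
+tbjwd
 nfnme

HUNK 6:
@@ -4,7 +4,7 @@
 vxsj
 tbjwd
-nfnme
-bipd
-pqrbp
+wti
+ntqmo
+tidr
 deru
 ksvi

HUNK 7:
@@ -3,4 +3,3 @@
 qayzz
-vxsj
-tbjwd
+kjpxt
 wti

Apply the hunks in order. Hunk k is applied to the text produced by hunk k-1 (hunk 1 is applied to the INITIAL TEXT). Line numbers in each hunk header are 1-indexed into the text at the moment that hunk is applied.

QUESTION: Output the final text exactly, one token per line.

Answer: gld
nnny
qayzz
kjpxt
wti
ntqmo
tidr
deru
ksvi
rbrxm
wtbq
exrm
pmq

Derivation:
Hunk 1: at line 4 remove [bysks,shobq,ygk] add [pqrbp] -> 12 lines: gld nnny uty qzw uop pqrbp deru ksvi rbrxm hcl exrm pmq
Hunk 2: at line 8 remove [hcl] add [wtbq] -> 12 lines: gld nnny uty qzw uop pqrbp deru ksvi rbrxm wtbq exrm pmq
Hunk 3: at line 3 remove [uop] add [lwj,nfnme,bipd] -> 14 lines: gld nnny uty qzw lwj nfnme bipd pqrbp deru ksvi rbrxm wtbq exrm pmq
Hunk 4: at line 2 remove [uty,qzw,lwj] add [qayzz,qsswu,ggn] -> 14 lines: gld nnny qayzz qsswu ggn nfnme bipd pqrbp deru ksvi rbrxm wtbq exrm pmq
Hunk 5: at line 3 remove [qsswu,ggn] add [vxsj,tbjwd] -> 14 lines: gld nnny qayzz vxsj tbjwd nfnme bipd pqrbp deru ksvi rbrxm wtbq exrm pmq
Hunk 6: at line 4 remove [nfnme,bipd,pqrbp] add [wti,ntqmo,tidr] -> 14 lines: gld nnny qayzz vxsj tbjwd wti ntqmo tidr deru ksvi rbrxm wtbq exrm pmq
Hunk 7: at line 3 remove [vxsj,tbjwd] add [kjpxt] -> 13 lines: gld nnny qayzz kjpxt wti ntqmo tidr deru ksvi rbrxm wtbq exrm pmq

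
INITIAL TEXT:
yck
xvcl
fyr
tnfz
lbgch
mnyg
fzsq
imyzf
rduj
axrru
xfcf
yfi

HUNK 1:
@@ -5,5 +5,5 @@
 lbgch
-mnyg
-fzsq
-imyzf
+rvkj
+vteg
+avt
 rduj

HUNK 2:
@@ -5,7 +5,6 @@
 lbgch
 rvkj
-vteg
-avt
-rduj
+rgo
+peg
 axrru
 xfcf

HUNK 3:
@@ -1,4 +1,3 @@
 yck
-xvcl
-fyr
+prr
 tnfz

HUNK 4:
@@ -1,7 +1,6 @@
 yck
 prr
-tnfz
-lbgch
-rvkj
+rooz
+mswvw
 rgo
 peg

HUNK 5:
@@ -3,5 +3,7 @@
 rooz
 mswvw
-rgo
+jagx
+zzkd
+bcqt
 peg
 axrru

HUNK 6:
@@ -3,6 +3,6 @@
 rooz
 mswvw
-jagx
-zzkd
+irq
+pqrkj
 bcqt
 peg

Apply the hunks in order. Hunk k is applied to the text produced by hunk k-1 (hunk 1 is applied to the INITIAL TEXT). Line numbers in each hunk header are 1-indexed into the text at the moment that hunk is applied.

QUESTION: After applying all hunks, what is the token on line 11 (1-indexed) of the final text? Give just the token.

Hunk 1: at line 5 remove [mnyg,fzsq,imyzf] add [rvkj,vteg,avt] -> 12 lines: yck xvcl fyr tnfz lbgch rvkj vteg avt rduj axrru xfcf yfi
Hunk 2: at line 5 remove [vteg,avt,rduj] add [rgo,peg] -> 11 lines: yck xvcl fyr tnfz lbgch rvkj rgo peg axrru xfcf yfi
Hunk 3: at line 1 remove [xvcl,fyr] add [prr] -> 10 lines: yck prr tnfz lbgch rvkj rgo peg axrru xfcf yfi
Hunk 4: at line 1 remove [tnfz,lbgch,rvkj] add [rooz,mswvw] -> 9 lines: yck prr rooz mswvw rgo peg axrru xfcf yfi
Hunk 5: at line 3 remove [rgo] add [jagx,zzkd,bcqt] -> 11 lines: yck prr rooz mswvw jagx zzkd bcqt peg axrru xfcf yfi
Hunk 6: at line 3 remove [jagx,zzkd] add [irq,pqrkj] -> 11 lines: yck prr rooz mswvw irq pqrkj bcqt peg axrru xfcf yfi
Final line 11: yfi

Answer: yfi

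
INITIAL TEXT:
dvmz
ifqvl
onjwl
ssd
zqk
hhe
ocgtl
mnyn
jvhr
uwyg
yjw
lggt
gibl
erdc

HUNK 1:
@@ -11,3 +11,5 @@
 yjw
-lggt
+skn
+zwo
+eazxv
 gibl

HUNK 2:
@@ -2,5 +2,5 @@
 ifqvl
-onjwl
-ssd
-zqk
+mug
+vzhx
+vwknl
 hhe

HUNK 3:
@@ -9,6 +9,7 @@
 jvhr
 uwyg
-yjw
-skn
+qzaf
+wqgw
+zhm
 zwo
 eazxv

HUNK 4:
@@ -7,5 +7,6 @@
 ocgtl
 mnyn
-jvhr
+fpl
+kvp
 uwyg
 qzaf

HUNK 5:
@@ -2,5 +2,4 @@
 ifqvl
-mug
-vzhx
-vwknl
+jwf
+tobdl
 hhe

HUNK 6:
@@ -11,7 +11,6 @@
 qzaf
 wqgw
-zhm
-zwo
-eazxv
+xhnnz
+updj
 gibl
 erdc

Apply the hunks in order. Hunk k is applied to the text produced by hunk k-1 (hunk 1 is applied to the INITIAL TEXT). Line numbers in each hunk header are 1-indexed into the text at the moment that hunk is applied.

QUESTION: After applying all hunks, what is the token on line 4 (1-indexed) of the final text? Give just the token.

Hunk 1: at line 11 remove [lggt] add [skn,zwo,eazxv] -> 16 lines: dvmz ifqvl onjwl ssd zqk hhe ocgtl mnyn jvhr uwyg yjw skn zwo eazxv gibl erdc
Hunk 2: at line 2 remove [onjwl,ssd,zqk] add [mug,vzhx,vwknl] -> 16 lines: dvmz ifqvl mug vzhx vwknl hhe ocgtl mnyn jvhr uwyg yjw skn zwo eazxv gibl erdc
Hunk 3: at line 9 remove [yjw,skn] add [qzaf,wqgw,zhm] -> 17 lines: dvmz ifqvl mug vzhx vwknl hhe ocgtl mnyn jvhr uwyg qzaf wqgw zhm zwo eazxv gibl erdc
Hunk 4: at line 7 remove [jvhr] add [fpl,kvp] -> 18 lines: dvmz ifqvl mug vzhx vwknl hhe ocgtl mnyn fpl kvp uwyg qzaf wqgw zhm zwo eazxv gibl erdc
Hunk 5: at line 2 remove [mug,vzhx,vwknl] add [jwf,tobdl] -> 17 lines: dvmz ifqvl jwf tobdl hhe ocgtl mnyn fpl kvp uwyg qzaf wqgw zhm zwo eazxv gibl erdc
Hunk 6: at line 11 remove [zhm,zwo,eazxv] add [xhnnz,updj] -> 16 lines: dvmz ifqvl jwf tobdl hhe ocgtl mnyn fpl kvp uwyg qzaf wqgw xhnnz updj gibl erdc
Final line 4: tobdl

Answer: tobdl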